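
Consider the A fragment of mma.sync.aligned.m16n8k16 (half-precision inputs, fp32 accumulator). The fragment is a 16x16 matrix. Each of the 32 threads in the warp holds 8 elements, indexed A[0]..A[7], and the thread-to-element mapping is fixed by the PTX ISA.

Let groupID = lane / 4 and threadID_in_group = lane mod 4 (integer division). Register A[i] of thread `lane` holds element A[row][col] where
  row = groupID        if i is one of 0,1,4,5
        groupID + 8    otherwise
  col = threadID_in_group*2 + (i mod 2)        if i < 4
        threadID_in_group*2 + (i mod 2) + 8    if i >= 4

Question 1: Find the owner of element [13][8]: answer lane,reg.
20,6

r=13→G=5,rhi=1  c=8→chi=1,T=0,p=0
L=5*4+0=20  i=1*4+1*2+0=6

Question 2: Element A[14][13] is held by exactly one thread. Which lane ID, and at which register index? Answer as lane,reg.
r:14=>grp=6,rB=1  c:13=>cB=1,tig=2,lo=1
L=6*4+2=26  i=1*4+1*2+1=7

26,7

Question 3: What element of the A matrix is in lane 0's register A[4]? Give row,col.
lane 0: g=0 (0/4), t=0 (0%4)
i=4: r=0+0=0, c=0*2+0+8=8

0,8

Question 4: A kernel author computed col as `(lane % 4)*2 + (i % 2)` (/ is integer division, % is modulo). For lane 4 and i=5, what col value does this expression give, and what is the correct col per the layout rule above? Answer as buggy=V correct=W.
buggy=1 correct=9

`(lane % 4)*2 + (i % 2)`[4,5]→1
4: G=1,T=0
[5] (1+0,0*2+1+8) = (1,9)
col: 1 vs 9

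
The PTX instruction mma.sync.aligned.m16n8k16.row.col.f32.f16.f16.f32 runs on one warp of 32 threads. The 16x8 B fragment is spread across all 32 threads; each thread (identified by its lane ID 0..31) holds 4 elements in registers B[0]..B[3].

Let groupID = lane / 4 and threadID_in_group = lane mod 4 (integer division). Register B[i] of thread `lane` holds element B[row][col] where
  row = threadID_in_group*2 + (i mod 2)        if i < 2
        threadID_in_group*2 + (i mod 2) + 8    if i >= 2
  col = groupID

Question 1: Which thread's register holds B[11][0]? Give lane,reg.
1,3

c=0⇒gr=0  r=11⇒Rb=1,th=1,odd=1
L=0*4+1=1  i=1*2+1=3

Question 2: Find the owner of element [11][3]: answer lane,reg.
c:3=>grp=3  r:11=>rB=1,tig=1,lo=1
L=3*4+1=13  i=1*2+1=3

13,3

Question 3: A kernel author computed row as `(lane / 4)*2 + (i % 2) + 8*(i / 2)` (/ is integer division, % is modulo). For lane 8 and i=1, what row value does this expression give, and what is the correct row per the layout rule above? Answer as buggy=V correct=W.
buggy=5 correct=1

`(lane / 4)*2 + (i % 2) + 8*(i / 2)`[8,1]->5
8: gid=2,tid=0
[1] (0*2+1+0,2) = (1,2)
row: 5 vs 1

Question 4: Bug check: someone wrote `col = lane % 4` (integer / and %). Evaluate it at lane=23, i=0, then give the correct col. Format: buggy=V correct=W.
buggy=3 correct=5

`lane % 4`[23,0]->3
lane 23->23/4=5, 23 mod 4=3
i=0  r:2·3+0+0->6  c:5
col: 3 vs 5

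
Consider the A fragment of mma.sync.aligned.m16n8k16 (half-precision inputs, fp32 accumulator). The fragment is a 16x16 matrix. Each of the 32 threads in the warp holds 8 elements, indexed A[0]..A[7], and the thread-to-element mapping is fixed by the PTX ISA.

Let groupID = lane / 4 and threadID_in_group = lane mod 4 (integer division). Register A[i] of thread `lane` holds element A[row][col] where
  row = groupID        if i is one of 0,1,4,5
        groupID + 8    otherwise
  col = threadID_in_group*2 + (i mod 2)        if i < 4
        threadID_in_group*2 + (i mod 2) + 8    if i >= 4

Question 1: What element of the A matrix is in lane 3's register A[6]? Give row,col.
8,14

lane 3: gr=0 (3/4), th=3 (3%4)
i=6: r=0+8=8, c=3*2+0+8=14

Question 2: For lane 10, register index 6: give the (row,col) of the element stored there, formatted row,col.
10: G=2,T=2
[6] (2+8,2*2+0+8) = (10,12)

10,12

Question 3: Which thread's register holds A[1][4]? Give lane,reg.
6,0

r=1⇒gr=1,Rb=0  c=4⇒Cb=0,th=2,odd=0
L=1*4+2=6  i=0*4+0*2+0=0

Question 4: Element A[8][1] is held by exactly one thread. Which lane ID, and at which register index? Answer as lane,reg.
r=8→G=0,rhi=1  c=1→chi=0,T=0,p=1
L=0*4+0=0  i=0*4+1*2+1=3

0,3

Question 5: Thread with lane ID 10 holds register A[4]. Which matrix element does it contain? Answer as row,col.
lane 10->10/4=2, 10 mod 4=2
i=4  r:2+0->2  c:2·2+0+8->12

2,12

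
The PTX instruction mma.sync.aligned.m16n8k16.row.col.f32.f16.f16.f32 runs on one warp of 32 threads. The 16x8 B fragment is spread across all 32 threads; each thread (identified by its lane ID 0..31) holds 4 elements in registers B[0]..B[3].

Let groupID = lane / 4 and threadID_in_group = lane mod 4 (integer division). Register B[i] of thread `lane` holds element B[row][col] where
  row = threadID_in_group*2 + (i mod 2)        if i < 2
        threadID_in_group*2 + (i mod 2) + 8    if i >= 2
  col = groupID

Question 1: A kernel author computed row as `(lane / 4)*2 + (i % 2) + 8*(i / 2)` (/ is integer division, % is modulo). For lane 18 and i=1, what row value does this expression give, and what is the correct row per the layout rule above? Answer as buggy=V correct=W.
`(lane / 4)*2 + (i % 2) + 8*(i / 2)`[18,1]→9
lane 18→18/4=4, 18 mod 4=2
i=1  r:2·2+1+0→5  c:4
row: 9 vs 5

buggy=9 correct=5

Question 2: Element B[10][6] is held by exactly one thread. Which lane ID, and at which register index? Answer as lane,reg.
c: 6->gid=6  r: 10->r8=1,tid=1,i&1=0
L=6*4+1=25  i=1*2+0=2

25,2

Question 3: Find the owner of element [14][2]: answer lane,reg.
c=2->g=2  r=14->rb=1,t=3,b0=0
L=2*4+3=11  i=1*2+0=2

11,2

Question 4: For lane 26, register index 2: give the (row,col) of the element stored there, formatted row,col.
26: gid=6,tid=2
[2] (2*2+0+8,6) = (12,6)

12,6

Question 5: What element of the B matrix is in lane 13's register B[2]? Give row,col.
L=13→G=13>>2=3, T=13&3=1
[2]→row 1·2+0+8=10  col G=3

10,3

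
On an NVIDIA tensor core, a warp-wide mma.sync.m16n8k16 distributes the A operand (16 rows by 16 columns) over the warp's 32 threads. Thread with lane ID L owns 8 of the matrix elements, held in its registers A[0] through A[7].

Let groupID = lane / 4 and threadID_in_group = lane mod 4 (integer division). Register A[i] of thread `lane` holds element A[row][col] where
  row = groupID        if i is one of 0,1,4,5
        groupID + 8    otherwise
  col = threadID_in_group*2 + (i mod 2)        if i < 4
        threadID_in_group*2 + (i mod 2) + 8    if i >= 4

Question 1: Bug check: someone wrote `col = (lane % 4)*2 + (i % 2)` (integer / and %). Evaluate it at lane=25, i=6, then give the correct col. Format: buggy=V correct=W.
`(lane % 4)*2 + (i % 2)`[25,6]⇒2
25: gr=6,th=1
[6] (6+8,1*2+0+8) = (14,10)
col: 2 vs 10

buggy=2 correct=10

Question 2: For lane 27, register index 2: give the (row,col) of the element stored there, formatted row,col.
lane 27=>27/4=6, 27 mod 4=3
i=2  r:6+8=>14  c:2·3+0+0=>6

14,6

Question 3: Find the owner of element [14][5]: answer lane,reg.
26,3

r=14->g=6,rb=1  c=5->cb=0,t=2,b0=1
L=6*4+2=26  i=0*4+1*2+1=3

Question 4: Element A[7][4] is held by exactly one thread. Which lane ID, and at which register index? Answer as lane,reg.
r:7=>grp=7,rB=0  c:4=>cB=0,tig=2,lo=0
L=7*4+2=30  i=0*4+0*2+0=0

30,0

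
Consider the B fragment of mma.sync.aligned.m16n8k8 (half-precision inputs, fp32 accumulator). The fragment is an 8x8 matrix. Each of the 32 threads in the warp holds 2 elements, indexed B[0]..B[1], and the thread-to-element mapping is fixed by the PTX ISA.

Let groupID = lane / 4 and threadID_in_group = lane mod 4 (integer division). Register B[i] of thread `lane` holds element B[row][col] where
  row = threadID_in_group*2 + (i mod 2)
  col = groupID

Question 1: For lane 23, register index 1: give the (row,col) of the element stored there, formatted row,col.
7,5

lane 23→23/4=5, 23 mod 4=3
i=1  r:2·3+1→7  c:5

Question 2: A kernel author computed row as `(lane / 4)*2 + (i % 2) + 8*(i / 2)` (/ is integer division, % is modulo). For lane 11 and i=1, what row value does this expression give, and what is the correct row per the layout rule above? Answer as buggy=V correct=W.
`(lane / 4)*2 + (i % 2) + 8*(i / 2)`[11,1]->5
L=11->gid=11>>2=2, tid=11&3=3
[1]->row 3·2+1=7  col gid=2
row: 5 vs 7

buggy=5 correct=7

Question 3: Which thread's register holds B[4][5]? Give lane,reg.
22,0

c: 5->gid=5  r: 4->tid=2,i&1=0
L=5*4+2=22  i=0=0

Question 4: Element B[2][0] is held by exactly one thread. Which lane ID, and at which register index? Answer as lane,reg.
1,0

c: 0->gid=0  r: 2->tid=1,i&1=0
L=0*4+1=1  i=0=0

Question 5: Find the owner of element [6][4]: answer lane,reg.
19,0

c=4→G=4  r=6→T=3,p=0
L=4*4+3=19  i=0=0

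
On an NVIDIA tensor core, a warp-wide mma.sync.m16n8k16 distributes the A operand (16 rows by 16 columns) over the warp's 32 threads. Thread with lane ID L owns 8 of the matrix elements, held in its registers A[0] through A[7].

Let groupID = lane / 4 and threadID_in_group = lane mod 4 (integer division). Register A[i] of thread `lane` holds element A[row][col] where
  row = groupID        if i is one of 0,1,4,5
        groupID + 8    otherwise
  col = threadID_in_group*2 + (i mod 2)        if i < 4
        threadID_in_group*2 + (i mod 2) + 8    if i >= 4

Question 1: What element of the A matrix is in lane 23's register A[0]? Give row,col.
5,6

23: G=5,T=3
[0] (5+0,3*2+0+0) = (5,6)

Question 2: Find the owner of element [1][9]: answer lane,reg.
4,5

r=1⇒gr=1,Rb=0  c=9⇒Cb=1,th=0,odd=1
L=1*4+0=4  i=1*4+0*2+1=5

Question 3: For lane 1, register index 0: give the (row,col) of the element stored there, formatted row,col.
lane 1: gr=0 (1/4), th=1 (1%4)
i=0: r=0+0=0, c=1*2+0+0=2

0,2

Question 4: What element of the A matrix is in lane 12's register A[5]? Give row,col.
12: g=3,t=0
[5] (3+0,0*2+1+8) = (3,9)

3,9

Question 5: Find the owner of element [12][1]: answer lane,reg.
r:12=>grp=4,rB=1  c:1=>cB=0,tig=0,lo=1
L=4*4+0=16  i=0*4+1*2+1=3

16,3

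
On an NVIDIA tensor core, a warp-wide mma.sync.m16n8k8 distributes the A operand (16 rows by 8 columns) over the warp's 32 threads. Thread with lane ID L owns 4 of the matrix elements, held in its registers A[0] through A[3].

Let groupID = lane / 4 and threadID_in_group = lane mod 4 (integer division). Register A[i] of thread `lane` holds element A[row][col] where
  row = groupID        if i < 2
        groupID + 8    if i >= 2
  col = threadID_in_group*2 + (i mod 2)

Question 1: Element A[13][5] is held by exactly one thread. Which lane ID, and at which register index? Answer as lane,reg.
r=13->g=5,rb=1  c=5->t=2,b0=1
L=5*4+2=22  i=1*2+1=3

22,3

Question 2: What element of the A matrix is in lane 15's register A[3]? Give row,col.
L=15=>grp=15>>2=3, tig=15&3=3
[3]=>row 3+8=11  col 3·2+1=7

11,7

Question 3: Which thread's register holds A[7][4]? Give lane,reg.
30,0

r: 7->gid=7,r8=0  c: 4->tid=2,i&1=0
L=7*4+2=30  i=0*2+0=0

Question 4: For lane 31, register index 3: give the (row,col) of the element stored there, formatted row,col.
L=31->gid=31>>2=7, tid=31&3=3
[3]->row 7+8=15  col 3·2+1=7

15,7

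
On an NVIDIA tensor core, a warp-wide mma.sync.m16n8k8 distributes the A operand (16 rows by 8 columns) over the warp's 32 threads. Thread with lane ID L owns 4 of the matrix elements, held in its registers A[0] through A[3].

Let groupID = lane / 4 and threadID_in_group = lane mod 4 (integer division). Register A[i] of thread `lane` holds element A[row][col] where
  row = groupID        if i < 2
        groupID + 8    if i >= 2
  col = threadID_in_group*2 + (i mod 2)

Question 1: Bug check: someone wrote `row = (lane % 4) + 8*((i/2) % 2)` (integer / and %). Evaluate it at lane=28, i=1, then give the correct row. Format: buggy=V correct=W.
buggy=0 correct=7

`(lane % 4) + 8*((i/2) % 2)`[28,1]→0
lane 28: G=7 (28/4), T=0 (28%4)
i=1: r=7+0=7, c=0*2+1=1
row: 0 vs 7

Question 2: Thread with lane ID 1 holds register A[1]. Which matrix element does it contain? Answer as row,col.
0,3

L=1→G=1>>2=0, T=1&3=1
[1]→row 0+0=0  col 1·2+1=3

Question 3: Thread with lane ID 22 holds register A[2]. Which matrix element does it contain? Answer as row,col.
lane 22: g=5 (22/4), t=2 (22%4)
i=2: r=5+8=13, c=2*2+0=4

13,4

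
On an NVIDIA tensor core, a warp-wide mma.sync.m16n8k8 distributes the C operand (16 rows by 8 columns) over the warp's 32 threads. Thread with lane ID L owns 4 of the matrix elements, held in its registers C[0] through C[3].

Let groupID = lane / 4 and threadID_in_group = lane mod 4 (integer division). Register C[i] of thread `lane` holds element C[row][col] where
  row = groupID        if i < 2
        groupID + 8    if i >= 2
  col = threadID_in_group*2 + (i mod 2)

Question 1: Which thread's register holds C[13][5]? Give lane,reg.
r:13=>grp=5,rB=1  c:5=>tig=2,lo=1
L=5*4+2=22  i=1*2+1=3

22,3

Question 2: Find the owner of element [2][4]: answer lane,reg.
10,0

r=2->g=2,rb=0  c=4->t=2,b0=0
L=2*4+2=10  i=0*2+0=0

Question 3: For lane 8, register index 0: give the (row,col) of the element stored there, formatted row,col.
2,0

8: G=2,T=0
[0] (2+0,0*2+0) = (2,0)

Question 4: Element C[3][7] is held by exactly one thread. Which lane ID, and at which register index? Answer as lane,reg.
15,1

r=3⇒gr=3,Rb=0  c=7⇒th=3,odd=1
L=3*4+3=15  i=0*2+1=1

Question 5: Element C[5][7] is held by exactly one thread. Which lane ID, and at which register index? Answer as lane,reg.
23,1

r=5⇒gr=5,Rb=0  c=7⇒th=3,odd=1
L=5*4+3=23  i=0*2+1=1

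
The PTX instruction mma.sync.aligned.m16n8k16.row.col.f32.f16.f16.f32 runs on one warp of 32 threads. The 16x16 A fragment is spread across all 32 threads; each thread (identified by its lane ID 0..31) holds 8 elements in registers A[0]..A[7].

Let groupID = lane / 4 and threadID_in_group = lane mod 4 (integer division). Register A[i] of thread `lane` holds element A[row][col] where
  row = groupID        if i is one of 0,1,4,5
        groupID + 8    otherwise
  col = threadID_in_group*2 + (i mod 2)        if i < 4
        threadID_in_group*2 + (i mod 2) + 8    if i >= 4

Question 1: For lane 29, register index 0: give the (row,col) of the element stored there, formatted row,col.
7,2

L=29→G=29>>2=7, T=29&3=1
[0]→row 7+0=7  col 1·2+0+0=2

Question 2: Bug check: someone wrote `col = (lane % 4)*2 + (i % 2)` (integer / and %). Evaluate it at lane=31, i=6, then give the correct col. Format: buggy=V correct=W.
`(lane % 4)*2 + (i % 2)`[31,6]->6
31: g=7,t=3
[6] (7+8,3*2+0+8) = (15,14)
col: 6 vs 14

buggy=6 correct=14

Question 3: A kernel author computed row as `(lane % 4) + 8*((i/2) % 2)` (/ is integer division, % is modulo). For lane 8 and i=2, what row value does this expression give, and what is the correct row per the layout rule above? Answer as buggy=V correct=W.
buggy=8 correct=10

`(lane % 4) + 8*((i/2) % 2)`[8,2]->8
8: g=2,t=0
[2] (2+8,0*2+0+0) = (10,0)
row: 8 vs 10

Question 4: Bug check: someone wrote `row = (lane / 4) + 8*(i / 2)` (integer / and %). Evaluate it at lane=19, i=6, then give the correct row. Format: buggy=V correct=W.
buggy=28 correct=12

`(lane / 4) + 8*(i / 2)`[19,6]=>28
19: grp=4,tig=3
[6] (4+8,3*2+0+8) = (12,14)
row: 28 vs 12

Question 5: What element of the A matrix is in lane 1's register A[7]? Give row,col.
8,11

L=1⇒gr=1>>2=0, th=1&3=1
[7]⇒row 0+8=8  col 1·2+1+8=11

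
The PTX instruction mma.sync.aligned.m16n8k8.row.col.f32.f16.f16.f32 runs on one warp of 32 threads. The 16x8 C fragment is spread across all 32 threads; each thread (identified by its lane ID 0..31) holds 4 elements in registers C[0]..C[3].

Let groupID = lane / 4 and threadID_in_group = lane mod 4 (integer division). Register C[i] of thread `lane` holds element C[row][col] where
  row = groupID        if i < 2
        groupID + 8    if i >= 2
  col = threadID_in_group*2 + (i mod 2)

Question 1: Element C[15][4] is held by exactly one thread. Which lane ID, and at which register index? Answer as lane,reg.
r=15->g=7,rb=1  c=4->t=2,b0=0
L=7*4+2=30  i=1*2+0=2

30,2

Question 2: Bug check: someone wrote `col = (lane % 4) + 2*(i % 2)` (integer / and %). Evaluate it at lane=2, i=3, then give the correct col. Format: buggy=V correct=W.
`(lane % 4) + 2*(i % 2)`[2,3]→4
lane 2→2/4=0, 2 mod 4=2
i=3  r:0+8→8  c:2·2+1→5
col: 4 vs 5

buggy=4 correct=5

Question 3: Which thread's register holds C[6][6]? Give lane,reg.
27,0

r=6→G=6,rhi=0  c=6→T=3,p=0
L=6*4+3=27  i=0*2+0=0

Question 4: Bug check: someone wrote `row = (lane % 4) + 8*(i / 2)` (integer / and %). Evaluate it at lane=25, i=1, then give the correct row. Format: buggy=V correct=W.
buggy=1 correct=6

`(lane % 4) + 8*(i / 2)`[25,1]->1
25: g=6,t=1
[1] (6+0,1*2+1) = (6,3)
row: 1 vs 6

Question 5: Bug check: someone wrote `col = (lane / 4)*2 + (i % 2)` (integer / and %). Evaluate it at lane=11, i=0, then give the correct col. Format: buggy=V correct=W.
`(lane / 4)*2 + (i % 2)`[11,0]->4
11: g=2,t=3
[0] (2+0,3*2+0) = (2,6)
col: 4 vs 6

buggy=4 correct=6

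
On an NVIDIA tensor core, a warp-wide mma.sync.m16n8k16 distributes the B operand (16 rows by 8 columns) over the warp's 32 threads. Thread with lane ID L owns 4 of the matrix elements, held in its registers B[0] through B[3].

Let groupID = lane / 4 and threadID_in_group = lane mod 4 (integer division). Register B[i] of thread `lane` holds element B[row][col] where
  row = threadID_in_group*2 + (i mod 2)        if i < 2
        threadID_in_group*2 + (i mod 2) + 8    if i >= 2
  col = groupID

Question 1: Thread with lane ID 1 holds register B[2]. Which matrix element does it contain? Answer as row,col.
10,0

lane 1⇒1/4=0, 1 mod 4=1
i=2  r:2·1+0+8⇒10  c:0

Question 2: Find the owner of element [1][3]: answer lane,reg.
12,1

c=3⇒gr=3  r=1⇒Rb=0,th=0,odd=1
L=3*4+0=12  i=0*2+1=1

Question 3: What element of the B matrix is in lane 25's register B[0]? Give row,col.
2,6

L=25⇒gr=25>>2=6, th=25&3=1
[0]⇒row 1·2+0+0=2  col gr=6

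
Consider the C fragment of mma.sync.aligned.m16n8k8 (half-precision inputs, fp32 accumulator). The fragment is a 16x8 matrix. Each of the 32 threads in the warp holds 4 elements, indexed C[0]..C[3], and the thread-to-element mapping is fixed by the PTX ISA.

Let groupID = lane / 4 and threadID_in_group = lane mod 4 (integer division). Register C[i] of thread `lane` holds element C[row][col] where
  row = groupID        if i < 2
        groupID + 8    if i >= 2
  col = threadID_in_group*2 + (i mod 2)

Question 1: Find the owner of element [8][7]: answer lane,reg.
3,3

r: 8->gid=0,r8=1  c: 7->tid=3,i&1=1
L=0*4+3=3  i=1*2+1=3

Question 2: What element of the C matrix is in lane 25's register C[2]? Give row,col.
14,2

lane 25->25/4=6, 25 mod 4=1
i=2  r:6+8->14  c:2·1+0->2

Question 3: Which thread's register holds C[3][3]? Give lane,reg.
13,1

r: 3->gid=3,r8=0  c: 3->tid=1,i&1=1
L=3*4+1=13  i=0*2+1=1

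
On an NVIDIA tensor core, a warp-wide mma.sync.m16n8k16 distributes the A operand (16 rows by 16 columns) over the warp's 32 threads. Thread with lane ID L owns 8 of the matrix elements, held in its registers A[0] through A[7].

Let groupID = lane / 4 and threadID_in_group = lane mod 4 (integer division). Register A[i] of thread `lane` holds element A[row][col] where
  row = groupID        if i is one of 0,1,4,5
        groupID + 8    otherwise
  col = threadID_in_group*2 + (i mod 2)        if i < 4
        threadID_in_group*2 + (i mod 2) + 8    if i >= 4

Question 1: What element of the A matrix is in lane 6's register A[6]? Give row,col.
9,12

lane 6: g=1 (6/4), t=2 (6%4)
i=6: r=1+8=9, c=2*2+0+8=12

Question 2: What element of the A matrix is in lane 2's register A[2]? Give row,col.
2: grp=0,tig=2
[2] (0+8,2*2+0+0) = (8,4)

8,4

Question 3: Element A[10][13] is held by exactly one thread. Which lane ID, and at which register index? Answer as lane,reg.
r=10⇒gr=2,Rb=1  c=13⇒Cb=1,th=2,odd=1
L=2*4+2=10  i=1*4+1*2+1=7

10,7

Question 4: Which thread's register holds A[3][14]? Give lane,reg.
15,4

r=3->g=3,rb=0  c=14->cb=1,t=3,b0=0
L=3*4+3=15  i=1*4+0*2+0=4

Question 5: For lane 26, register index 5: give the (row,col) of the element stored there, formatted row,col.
lane 26: grp=6 (26/4), tig=2 (26%4)
i=5: r=6+0=6, c=2*2+1+8=13

6,13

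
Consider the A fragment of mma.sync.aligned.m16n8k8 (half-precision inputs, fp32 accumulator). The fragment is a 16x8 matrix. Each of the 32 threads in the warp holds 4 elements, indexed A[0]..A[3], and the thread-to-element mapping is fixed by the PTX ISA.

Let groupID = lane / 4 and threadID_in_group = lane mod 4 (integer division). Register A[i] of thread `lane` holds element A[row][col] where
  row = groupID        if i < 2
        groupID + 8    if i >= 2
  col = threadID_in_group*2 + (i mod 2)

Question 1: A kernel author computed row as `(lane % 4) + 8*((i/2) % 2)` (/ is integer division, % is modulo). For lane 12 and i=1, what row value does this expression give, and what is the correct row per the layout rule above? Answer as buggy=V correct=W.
`(lane % 4) + 8*((i/2) % 2)`[12,1]->0
L=12->g=12>>2=3, t=12&3=0
[1]->row 3+0=3  col 0·2+1=1
row: 0 vs 3

buggy=0 correct=3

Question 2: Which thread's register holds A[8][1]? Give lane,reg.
0,3

r: 8->gid=0,r8=1  c: 1->tid=0,i&1=1
L=0*4+0=0  i=1*2+1=3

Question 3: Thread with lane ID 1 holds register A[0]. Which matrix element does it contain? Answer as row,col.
L=1→G=1>>2=0, T=1&3=1
[0]→row 0+0=0  col 1·2+0=2

0,2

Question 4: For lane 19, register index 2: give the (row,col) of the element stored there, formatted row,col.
12,6

lane 19⇒19/4=4, 19 mod 4=3
i=2  r:4+8⇒12  c:2·3+0⇒6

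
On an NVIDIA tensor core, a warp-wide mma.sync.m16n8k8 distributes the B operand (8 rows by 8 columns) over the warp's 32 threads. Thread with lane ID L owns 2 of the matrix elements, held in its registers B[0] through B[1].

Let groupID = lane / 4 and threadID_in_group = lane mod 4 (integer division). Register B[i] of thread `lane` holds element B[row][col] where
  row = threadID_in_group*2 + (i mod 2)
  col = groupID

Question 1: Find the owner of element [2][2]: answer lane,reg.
c=2⇒gr=2  r=2⇒th=1,odd=0
L=2*4+1=9  i=0=0

9,0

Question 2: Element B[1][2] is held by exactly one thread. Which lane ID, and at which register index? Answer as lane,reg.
8,1

c:2=>grp=2  r:1=>tig=0,lo=1
L=2*4+0=8  i=1=1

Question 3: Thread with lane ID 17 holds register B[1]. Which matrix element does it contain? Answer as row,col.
lane 17: gr=4 (17/4), th=1 (17%4)
i=1: r=1*2+1=3, c=gr=4

3,4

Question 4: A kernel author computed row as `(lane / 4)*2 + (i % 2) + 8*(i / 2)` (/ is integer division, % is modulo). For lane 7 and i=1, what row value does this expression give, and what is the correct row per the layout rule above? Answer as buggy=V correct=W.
`(lane / 4)*2 + (i % 2) + 8*(i / 2)`[7,1]->3
lane 7: g=1 (7/4), t=3 (7%4)
i=1: r=3*2+1=7, c=g=1
row: 3 vs 7

buggy=3 correct=7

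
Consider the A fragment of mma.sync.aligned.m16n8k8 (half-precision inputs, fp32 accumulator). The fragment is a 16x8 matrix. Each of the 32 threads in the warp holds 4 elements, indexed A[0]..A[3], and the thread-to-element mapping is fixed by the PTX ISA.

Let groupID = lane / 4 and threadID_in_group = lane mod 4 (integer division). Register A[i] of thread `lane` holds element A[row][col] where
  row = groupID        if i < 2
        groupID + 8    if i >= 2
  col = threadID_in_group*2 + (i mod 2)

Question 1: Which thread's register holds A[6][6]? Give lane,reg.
r=6→G=6,rhi=0  c=6→T=3,p=0
L=6*4+3=27  i=0*2+0=0

27,0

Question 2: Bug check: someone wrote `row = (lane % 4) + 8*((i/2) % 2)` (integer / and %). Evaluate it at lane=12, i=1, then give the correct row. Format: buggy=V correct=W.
buggy=0 correct=3

`(lane % 4) + 8*((i/2) % 2)`[12,1]→0
L=12→G=12>>2=3, T=12&3=0
[1]→row 3+0=3  col 0·2+1=1
row: 0 vs 3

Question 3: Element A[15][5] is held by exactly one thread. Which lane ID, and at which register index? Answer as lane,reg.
30,3

r=15→G=7,rhi=1  c=5→T=2,p=1
L=7*4+2=30  i=1*2+1=3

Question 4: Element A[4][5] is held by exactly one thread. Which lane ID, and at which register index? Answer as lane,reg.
18,1

r=4→G=4,rhi=0  c=5→T=2,p=1
L=4*4+2=18  i=0*2+1=1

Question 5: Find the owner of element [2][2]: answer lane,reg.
9,0

r:2=>grp=2,rB=0  c:2=>tig=1,lo=0
L=2*4+1=9  i=0*2+0=0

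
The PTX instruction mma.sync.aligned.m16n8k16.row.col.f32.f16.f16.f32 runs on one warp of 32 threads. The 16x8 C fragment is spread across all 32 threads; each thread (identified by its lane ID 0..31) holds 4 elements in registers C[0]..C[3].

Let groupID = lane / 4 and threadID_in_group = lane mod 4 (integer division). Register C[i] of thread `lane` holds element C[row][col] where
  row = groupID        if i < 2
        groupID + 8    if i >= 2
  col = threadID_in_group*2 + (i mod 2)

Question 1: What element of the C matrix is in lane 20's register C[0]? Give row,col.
lane 20⇒20/4=5, 20 mod 4=0
i=0  r:5+0⇒5  c:2·0+0⇒0

5,0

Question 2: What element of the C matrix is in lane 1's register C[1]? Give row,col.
lane 1: grp=0 (1/4), tig=1 (1%4)
i=1: r=0+0=0, c=1*2+1=3

0,3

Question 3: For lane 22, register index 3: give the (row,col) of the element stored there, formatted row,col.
22: gid=5,tid=2
[3] (5+8,2*2+1) = (13,5)

13,5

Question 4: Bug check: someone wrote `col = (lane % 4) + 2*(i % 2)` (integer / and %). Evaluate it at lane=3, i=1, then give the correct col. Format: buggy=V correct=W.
`(lane % 4) + 2*(i % 2)`[3,1]->5
L=3->gid=3>>2=0, tid=3&3=3
[1]->row 0+0=0  col 3·2+1=7
col: 5 vs 7

buggy=5 correct=7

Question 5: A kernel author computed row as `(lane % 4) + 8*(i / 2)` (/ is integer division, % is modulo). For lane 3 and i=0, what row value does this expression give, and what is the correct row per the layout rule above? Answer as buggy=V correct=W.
`(lane % 4) + 8*(i / 2)`[3,0]⇒3
lane 3⇒3/4=0, 3 mod 4=3
i=0  r:0+0⇒0  c:2·3+0⇒6
row: 3 vs 0

buggy=3 correct=0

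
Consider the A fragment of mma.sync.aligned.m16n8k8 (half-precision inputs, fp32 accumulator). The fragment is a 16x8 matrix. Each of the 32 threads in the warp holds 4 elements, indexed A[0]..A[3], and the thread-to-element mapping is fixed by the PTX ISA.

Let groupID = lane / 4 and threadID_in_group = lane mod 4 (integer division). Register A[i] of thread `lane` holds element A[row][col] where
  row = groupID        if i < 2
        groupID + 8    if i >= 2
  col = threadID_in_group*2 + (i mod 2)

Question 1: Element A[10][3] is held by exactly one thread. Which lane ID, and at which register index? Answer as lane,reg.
r: 10->gid=2,r8=1  c: 3->tid=1,i&1=1
L=2*4+1=9  i=1*2+1=3

9,3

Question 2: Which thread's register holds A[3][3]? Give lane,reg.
r=3⇒gr=3,Rb=0  c=3⇒th=1,odd=1
L=3*4+1=13  i=0*2+1=1

13,1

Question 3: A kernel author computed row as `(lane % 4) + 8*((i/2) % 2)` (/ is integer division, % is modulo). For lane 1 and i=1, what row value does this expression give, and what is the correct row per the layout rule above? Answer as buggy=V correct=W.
buggy=1 correct=0

`(lane % 4) + 8*((i/2) % 2)`[1,1]⇒1
lane 1⇒1/4=0, 1 mod 4=1
i=1  r:0+0⇒0  c:2·1+1⇒3
row: 1 vs 0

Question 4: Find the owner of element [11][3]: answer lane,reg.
13,3

r:11=>grp=3,rB=1  c:3=>tig=1,lo=1
L=3*4+1=13  i=1*2+1=3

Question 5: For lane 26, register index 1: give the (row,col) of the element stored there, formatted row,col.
6,5

26: g=6,t=2
[1] (6+0,2*2+1) = (6,5)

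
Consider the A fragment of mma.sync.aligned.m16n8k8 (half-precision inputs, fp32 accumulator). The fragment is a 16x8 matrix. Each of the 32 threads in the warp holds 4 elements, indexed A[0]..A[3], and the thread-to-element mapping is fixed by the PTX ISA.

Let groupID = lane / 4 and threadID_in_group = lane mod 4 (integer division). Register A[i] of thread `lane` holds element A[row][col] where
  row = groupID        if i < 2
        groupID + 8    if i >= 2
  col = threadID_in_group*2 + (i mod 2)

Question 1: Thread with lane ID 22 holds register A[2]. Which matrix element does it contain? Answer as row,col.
13,4

lane 22=>22/4=5, 22 mod 4=2
i=2  r:5+8=>13  c:2·2+0=>4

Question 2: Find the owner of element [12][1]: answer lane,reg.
r: 12->gid=4,r8=1  c: 1->tid=0,i&1=1
L=4*4+0=16  i=1*2+1=3

16,3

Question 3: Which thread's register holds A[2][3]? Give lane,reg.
9,1

r: 2->gid=2,r8=0  c: 3->tid=1,i&1=1
L=2*4+1=9  i=0*2+1=1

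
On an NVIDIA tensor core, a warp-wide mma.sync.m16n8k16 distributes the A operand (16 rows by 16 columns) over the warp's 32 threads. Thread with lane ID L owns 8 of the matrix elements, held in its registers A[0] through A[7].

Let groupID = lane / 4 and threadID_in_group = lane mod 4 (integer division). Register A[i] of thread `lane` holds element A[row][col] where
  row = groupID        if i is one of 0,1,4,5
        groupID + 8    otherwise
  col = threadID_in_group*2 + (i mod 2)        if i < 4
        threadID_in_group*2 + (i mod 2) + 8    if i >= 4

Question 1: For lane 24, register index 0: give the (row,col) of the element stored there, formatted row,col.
6,0

lane 24: gid=6 (24/4), tid=0 (24%4)
i=0: r=6+0=6, c=0*2+0+0=0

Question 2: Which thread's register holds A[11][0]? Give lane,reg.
12,2

r=11→G=3,rhi=1  c=0→chi=0,T=0,p=0
L=3*4+0=12  i=0*4+1*2+0=2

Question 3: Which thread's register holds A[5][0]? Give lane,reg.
20,0

r:5=>grp=5,rB=0  c:0=>cB=0,tig=0,lo=0
L=5*4+0=20  i=0*4+0*2+0=0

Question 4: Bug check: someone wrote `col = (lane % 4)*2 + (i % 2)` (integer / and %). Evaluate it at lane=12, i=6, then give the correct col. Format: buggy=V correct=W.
`(lane % 4)*2 + (i % 2)`[12,6]->0
L=12->gid=12>>2=3, tid=12&3=0
[6]->row 3+8=11  col 0·2+0+8=8
col: 0 vs 8

buggy=0 correct=8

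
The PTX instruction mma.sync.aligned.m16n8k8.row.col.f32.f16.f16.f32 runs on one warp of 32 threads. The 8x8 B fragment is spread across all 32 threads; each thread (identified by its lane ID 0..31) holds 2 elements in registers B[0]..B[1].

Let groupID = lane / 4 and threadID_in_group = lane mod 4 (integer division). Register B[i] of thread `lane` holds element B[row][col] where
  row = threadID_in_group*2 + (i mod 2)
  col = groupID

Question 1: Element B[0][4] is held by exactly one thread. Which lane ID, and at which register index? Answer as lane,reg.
c=4⇒gr=4  r=0⇒th=0,odd=0
L=4*4+0=16  i=0=0

16,0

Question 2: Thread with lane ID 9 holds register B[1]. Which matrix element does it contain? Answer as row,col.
3,2

lane 9: grp=2 (9/4), tig=1 (9%4)
i=1: r=1*2+1=3, c=grp=2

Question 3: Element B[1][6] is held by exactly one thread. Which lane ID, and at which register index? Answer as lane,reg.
c: 6->gid=6  r: 1->tid=0,i&1=1
L=6*4+0=24  i=1=1

24,1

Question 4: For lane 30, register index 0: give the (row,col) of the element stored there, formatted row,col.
4,7

lane 30⇒30/4=7, 30 mod 4=2
i=0  r:2·2+0⇒4  c:7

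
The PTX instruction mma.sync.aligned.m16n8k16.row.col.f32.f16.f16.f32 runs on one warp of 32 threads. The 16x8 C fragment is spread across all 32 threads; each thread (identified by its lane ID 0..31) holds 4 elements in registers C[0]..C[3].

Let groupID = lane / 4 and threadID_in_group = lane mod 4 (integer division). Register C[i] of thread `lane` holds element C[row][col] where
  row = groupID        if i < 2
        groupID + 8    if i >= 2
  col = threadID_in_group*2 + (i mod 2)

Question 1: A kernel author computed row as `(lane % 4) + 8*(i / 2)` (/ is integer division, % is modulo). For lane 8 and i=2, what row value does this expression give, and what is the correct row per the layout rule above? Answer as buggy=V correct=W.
buggy=8 correct=10

`(lane % 4) + 8*(i / 2)`[8,2]→8
8: G=2,T=0
[2] (2+8,0*2+0) = (10,0)
row: 8 vs 10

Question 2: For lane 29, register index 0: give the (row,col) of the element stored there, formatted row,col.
7,2

lane 29: gr=7 (29/4), th=1 (29%4)
i=0: r=7+0=7, c=1*2+0=2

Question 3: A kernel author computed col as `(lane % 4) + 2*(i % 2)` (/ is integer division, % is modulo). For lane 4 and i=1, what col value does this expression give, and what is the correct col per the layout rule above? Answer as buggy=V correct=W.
buggy=2 correct=1

`(lane % 4) + 2*(i % 2)`[4,1]->2
L=4->g=4>>2=1, t=4&3=0
[1]->row 1+0=1  col 0·2+1=1
col: 2 vs 1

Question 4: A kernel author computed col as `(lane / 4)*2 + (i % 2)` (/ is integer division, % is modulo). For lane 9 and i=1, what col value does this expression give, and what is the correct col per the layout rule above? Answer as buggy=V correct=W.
buggy=5 correct=3

`(lane / 4)*2 + (i % 2)`[9,1]=>5
lane 9=>9/4=2, 9 mod 4=1
i=1  r:2+0=>2  c:2·1+1=>3
col: 5 vs 3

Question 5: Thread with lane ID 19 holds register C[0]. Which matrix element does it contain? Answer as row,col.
4,6

L=19=>grp=19>>2=4, tig=19&3=3
[0]=>row 4+0=4  col 3·2+0=6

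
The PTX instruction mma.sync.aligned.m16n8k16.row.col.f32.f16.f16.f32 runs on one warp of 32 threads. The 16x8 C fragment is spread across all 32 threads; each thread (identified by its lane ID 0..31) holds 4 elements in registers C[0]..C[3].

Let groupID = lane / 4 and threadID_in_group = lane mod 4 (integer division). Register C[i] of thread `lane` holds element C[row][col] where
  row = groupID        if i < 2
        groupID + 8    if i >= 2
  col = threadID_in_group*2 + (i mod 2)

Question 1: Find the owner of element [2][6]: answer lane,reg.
r=2->g=2,rb=0  c=6->t=3,b0=0
L=2*4+3=11  i=0*2+0=0

11,0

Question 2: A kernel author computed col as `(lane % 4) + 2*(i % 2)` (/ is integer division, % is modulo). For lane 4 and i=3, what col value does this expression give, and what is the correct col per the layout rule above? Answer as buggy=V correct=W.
buggy=2 correct=1

`(lane % 4) + 2*(i % 2)`[4,3]⇒2
lane 4: gr=1 (4/4), th=0 (4%4)
i=3: r=1+8=9, c=0*2+1=1
col: 2 vs 1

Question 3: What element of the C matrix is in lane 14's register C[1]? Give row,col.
3,5

lane 14→14/4=3, 14 mod 4=2
i=1  r:3+0→3  c:2·2+1→5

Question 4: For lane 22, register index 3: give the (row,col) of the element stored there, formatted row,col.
lane 22: gid=5 (22/4), tid=2 (22%4)
i=3: r=5+8=13, c=2*2+1=5

13,5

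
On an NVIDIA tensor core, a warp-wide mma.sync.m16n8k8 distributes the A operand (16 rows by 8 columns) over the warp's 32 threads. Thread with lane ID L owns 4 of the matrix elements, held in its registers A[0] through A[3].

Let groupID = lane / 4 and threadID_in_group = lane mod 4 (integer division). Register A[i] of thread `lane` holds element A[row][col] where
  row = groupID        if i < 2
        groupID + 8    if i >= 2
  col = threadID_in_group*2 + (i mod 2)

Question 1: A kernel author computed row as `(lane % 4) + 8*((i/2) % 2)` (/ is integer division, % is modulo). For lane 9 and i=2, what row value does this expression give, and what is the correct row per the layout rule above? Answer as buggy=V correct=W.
buggy=9 correct=10

`(lane % 4) + 8*((i/2) % 2)`[9,2]⇒9
lane 9⇒9/4=2, 9 mod 4=1
i=2  r:2+8⇒10  c:2·1+0⇒2
row: 9 vs 10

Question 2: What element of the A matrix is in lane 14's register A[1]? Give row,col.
3,5

L=14=>grp=14>>2=3, tig=14&3=2
[1]=>row 3+0=3  col 2·2+1=5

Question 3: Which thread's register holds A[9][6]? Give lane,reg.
7,2

r=9→G=1,rhi=1  c=6→T=3,p=0
L=1*4+3=7  i=1*2+0=2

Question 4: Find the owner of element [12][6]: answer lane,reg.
19,2

r:12=>grp=4,rB=1  c:6=>tig=3,lo=0
L=4*4+3=19  i=1*2+0=2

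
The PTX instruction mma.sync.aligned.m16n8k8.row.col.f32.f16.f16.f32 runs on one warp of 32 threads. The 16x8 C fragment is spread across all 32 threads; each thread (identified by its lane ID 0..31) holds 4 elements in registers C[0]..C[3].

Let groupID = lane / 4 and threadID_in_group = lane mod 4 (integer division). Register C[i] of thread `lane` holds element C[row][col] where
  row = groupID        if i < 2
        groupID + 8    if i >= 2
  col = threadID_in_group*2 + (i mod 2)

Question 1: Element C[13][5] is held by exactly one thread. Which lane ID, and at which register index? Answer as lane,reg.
r:13=>grp=5,rB=1  c:5=>tig=2,lo=1
L=5*4+2=22  i=1*2+1=3

22,3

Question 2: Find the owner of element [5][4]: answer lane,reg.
22,0

r:5=>grp=5,rB=0  c:4=>tig=2,lo=0
L=5*4+2=22  i=0*2+0=0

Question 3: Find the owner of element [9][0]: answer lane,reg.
r: 9->gid=1,r8=1  c: 0->tid=0,i&1=0
L=1*4+0=4  i=1*2+0=2

4,2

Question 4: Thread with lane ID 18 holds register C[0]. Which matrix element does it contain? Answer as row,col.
L=18⇒gr=18>>2=4, th=18&3=2
[0]⇒row 4+0=4  col 2·2+0=4

4,4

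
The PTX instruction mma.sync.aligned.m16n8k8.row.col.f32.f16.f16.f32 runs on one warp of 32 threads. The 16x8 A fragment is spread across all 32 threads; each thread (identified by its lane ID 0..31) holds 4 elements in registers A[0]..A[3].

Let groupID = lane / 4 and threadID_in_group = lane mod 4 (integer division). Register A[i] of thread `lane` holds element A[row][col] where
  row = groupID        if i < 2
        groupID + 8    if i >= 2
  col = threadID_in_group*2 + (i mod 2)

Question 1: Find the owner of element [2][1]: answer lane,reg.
8,1

r:2=>grp=2,rB=0  c:1=>tig=0,lo=1
L=2*4+0=8  i=0*2+1=1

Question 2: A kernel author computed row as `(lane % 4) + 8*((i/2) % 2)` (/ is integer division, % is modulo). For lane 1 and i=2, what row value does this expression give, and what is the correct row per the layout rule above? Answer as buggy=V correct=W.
buggy=9 correct=8

`(lane % 4) + 8*((i/2) % 2)`[1,2]→9
L=1→G=1>>2=0, T=1&3=1
[2]→row 0+8=8  col 1·2+0=2
row: 9 vs 8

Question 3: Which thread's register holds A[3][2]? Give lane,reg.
13,0

r: 3->gid=3,r8=0  c: 2->tid=1,i&1=0
L=3*4+1=13  i=0*2+0=0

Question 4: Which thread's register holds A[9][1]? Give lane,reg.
r: 9->gid=1,r8=1  c: 1->tid=0,i&1=1
L=1*4+0=4  i=1*2+1=3

4,3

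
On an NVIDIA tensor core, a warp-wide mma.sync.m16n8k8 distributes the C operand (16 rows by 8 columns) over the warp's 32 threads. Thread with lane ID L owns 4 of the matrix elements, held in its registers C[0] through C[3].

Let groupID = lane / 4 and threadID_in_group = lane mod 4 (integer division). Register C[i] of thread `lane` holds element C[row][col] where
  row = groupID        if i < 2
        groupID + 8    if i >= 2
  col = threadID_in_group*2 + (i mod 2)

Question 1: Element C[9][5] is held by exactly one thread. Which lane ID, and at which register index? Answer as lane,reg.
6,3

r:9=>grp=1,rB=1  c:5=>tig=2,lo=1
L=1*4+2=6  i=1*2+1=3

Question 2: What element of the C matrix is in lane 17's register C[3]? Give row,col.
12,3

17: gr=4,th=1
[3] (4+8,1*2+1) = (12,3)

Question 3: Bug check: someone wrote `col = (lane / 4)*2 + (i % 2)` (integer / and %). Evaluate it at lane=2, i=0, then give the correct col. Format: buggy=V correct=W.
`(lane / 4)*2 + (i % 2)`[2,0]->0
lane 2->2/4=0, 2 mod 4=2
i=0  r:0+0->0  c:2·2+0->4
col: 0 vs 4

buggy=0 correct=4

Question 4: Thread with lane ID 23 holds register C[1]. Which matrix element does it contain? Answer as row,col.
lane 23: gid=5 (23/4), tid=3 (23%4)
i=1: r=5+0=5, c=3*2+1=7

5,7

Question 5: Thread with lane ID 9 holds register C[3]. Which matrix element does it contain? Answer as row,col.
10,3

lane 9→9/4=2, 9 mod 4=1
i=3  r:2+8→10  c:2·1+1→3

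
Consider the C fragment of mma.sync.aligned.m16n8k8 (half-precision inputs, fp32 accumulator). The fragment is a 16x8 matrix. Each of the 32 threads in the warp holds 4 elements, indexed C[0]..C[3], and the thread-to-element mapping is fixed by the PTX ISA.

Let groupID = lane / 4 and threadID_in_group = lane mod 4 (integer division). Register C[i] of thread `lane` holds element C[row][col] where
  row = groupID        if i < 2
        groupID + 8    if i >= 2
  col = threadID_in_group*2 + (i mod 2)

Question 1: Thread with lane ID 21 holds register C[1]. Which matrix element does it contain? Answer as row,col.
lane 21: g=5 (21/4), t=1 (21%4)
i=1: r=5+0=5, c=1*2+1=3

5,3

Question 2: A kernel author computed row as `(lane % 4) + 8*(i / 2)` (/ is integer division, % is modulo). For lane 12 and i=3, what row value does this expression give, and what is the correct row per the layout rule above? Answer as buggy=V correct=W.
buggy=8 correct=11

`(lane % 4) + 8*(i / 2)`[12,3]=>8
L=12=>grp=12>>2=3, tig=12&3=0
[3]=>row 3+8=11  col 0·2+1=1
row: 8 vs 11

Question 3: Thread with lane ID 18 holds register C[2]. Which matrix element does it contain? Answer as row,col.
12,4

L=18->gid=18>>2=4, tid=18&3=2
[2]->row 4+8=12  col 2·2+0=4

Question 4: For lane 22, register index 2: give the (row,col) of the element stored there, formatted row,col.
lane 22: gr=5 (22/4), th=2 (22%4)
i=2: r=5+8=13, c=2*2+0=4

13,4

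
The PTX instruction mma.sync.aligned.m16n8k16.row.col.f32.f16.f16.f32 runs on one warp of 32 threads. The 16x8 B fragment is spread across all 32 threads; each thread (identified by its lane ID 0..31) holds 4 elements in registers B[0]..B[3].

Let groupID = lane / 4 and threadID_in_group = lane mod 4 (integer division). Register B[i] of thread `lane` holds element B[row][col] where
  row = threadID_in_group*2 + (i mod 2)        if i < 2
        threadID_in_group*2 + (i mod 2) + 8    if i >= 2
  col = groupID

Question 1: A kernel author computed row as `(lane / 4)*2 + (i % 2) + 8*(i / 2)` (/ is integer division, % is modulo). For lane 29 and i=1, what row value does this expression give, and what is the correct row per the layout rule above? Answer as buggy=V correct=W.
`(lane / 4)*2 + (i % 2) + 8*(i / 2)`[29,1]->15
lane 29: g=7 (29/4), t=1 (29%4)
i=1: r=1*2+1+0=3, c=g=7
row: 15 vs 3

buggy=15 correct=3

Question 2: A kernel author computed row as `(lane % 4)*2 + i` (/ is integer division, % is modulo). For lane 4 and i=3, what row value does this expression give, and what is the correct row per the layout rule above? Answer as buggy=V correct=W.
`(lane % 4)*2 + i`[4,3]->3
4: gid=1,tid=0
[3] (0*2+1+8,1) = (9,1)
row: 3 vs 9

buggy=3 correct=9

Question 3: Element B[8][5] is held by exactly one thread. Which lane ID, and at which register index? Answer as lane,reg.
20,2

c: 5->gid=5  r: 8->r8=1,tid=0,i&1=0
L=5*4+0=20  i=1*2+0=2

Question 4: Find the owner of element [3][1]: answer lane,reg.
5,1

c=1⇒gr=1  r=3⇒Rb=0,th=1,odd=1
L=1*4+1=5  i=0*2+1=1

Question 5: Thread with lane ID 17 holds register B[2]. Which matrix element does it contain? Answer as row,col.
10,4

lane 17: G=4 (17/4), T=1 (17%4)
i=2: r=1*2+0+8=10, c=G=4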